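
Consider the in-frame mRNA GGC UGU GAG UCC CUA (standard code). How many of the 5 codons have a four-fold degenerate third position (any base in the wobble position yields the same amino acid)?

Codon 1 GGC (Gly): third position 4-fold.
Codon 2 UGU (Cys): third position 2-fold.
Codon 3 GAG (Glu): third position 2-fold.
Codon 4 UCC (Ser): third position 4-fold.
Codon 5 CUA (Leu): third position 4-fold.
Four-fold degenerate third positions: 3.

3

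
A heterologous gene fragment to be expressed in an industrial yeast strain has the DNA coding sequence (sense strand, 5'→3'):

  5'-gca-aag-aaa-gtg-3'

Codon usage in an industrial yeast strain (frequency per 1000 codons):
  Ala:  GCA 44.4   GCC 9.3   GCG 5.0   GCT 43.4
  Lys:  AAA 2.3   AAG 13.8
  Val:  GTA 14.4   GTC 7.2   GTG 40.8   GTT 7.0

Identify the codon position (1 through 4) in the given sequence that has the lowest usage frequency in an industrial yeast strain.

Codon 1 GCA (Ala): 44.4 per 1000.
Codon 2 AAG (Lys): 13.8 per 1000.
Codon 3 AAA (Lys): 2.3 per 1000.
Codon 4 GTG (Val): 40.8 per 1000.
Lowest frequency is 2.3 at codon 3.

3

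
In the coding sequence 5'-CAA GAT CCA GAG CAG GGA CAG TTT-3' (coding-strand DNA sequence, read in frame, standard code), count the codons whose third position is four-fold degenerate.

2

Codon 1 CAA (Gln): third position 2-fold.
Codon 2 GAT (Asp): third position 2-fold.
Codon 3 CCA (Pro): third position 4-fold.
Codon 4 GAG (Glu): third position 2-fold.
Codon 5 CAG (Gln): third position 2-fold.
Codon 6 GGA (Gly): third position 4-fold.
Codon 7 CAG (Gln): third position 2-fold.
Codon 8 TTT (Phe): third position 2-fold.
Four-fold degenerate third positions: 2.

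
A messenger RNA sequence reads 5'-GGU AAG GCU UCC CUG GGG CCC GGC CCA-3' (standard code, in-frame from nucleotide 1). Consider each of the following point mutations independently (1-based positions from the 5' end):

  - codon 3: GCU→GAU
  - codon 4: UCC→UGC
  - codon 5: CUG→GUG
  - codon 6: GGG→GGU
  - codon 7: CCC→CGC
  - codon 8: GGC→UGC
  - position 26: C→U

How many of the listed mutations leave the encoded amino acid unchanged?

Codon 3: GCU (Ala) → GAU (Asp) — missense.
Codon 4: UCC (Ser) → UGC (Cys) — missense.
Codon 5: CUG (Leu) → GUG (Val) — missense.
Codon 6: GGG (Gly) → GGU (Gly) — synonymous.
Codon 7: CCC (Pro) → CGC (Arg) — missense.
Codon 8: GGC (Gly) → UGC (Cys) — missense.
Codon 9: CCA (Pro) → CUA (Leu) — missense.
Synonymous: 1 of 7.

1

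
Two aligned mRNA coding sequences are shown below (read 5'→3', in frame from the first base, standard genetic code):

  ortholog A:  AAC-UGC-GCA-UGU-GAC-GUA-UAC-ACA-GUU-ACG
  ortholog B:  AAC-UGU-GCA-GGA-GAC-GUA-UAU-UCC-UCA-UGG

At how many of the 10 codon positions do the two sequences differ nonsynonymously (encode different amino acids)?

4

Codon 1: AAC Asn / AAC Asn — identical.
Codon 2: UGC Cys / UGU Cys — synonymous.
Codon 3: GCA Ala / GCA Ala — identical.
Codon 4: UGU Cys / GGA Gly — nonsynonymous.
Codon 5: GAC Asp / GAC Asp — identical.
Codon 6: GUA Val / GUA Val — identical.
Codon 7: UAC Tyr / UAU Tyr — synonymous.
Codon 8: ACA Thr / UCC Ser — nonsynonymous.
Codon 9: GUU Val / UCA Ser — nonsynonymous.
Codon 10: ACG Thr / UGG Trp — nonsynonymous.
Nonsynonymous differences: 4.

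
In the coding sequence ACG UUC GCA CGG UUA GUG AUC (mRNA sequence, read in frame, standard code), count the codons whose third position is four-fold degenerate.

4

Codon 1 ACG (Thr): third position 4-fold.
Codon 2 UUC (Phe): third position 2-fold.
Codon 3 GCA (Ala): third position 4-fold.
Codon 4 CGG (Arg): third position 4-fold.
Codon 5 UUA (Leu): third position 2-fold.
Codon 6 GUG (Val): third position 4-fold.
Codon 7 AUC (Ile): third position 3-fold.
Four-fold degenerate third positions: 4.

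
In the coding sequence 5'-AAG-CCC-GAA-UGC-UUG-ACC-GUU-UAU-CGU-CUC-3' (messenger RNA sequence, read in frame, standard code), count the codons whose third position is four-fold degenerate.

5

Codon 1 AAG (Lys): third position 2-fold.
Codon 2 CCC (Pro): third position 4-fold.
Codon 3 GAA (Glu): third position 2-fold.
Codon 4 UGC (Cys): third position 2-fold.
Codon 5 UUG (Leu): third position 2-fold.
Codon 6 ACC (Thr): third position 4-fold.
Codon 7 GUU (Val): third position 4-fold.
Codon 8 UAU (Tyr): third position 2-fold.
Codon 9 CGU (Arg): third position 4-fold.
Codon 10 CUC (Leu): third position 4-fold.
Four-fold degenerate third positions: 5.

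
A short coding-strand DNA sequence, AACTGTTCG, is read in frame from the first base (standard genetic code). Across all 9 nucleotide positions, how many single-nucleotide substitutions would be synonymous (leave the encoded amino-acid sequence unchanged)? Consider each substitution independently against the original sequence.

5

Codon 1 (AAC, Asn): 1 synonymous substitution.
Codon 2 (TGT, Cys): 1 synonymous substitution.
Codon 3 (TCG, Ser): 3 synonymous substitutions.
Total: 1 + 1 + 3 = 5.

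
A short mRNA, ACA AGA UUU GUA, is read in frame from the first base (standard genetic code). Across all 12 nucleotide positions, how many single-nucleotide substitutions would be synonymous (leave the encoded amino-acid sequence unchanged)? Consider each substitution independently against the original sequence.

Codon 1 (ACA, Thr): 3 synonymous substitutions.
Codon 2 (AGA, Arg): 2 synonymous substitutions.
Codon 3 (UUU, Phe): 1 synonymous substitution.
Codon 4 (GUA, Val): 3 synonymous substitutions.
Total: 3 + 2 + 1 + 3 = 9.

9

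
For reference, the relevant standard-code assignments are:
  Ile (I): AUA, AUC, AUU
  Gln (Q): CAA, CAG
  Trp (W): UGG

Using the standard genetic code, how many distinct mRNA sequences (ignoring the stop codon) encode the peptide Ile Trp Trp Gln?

6

Ile: 3 codons.
Trp: 1 codon.
Trp: 1 codon.
Gln: 2 codons.
3 × 1 × 1 × 2 = 6.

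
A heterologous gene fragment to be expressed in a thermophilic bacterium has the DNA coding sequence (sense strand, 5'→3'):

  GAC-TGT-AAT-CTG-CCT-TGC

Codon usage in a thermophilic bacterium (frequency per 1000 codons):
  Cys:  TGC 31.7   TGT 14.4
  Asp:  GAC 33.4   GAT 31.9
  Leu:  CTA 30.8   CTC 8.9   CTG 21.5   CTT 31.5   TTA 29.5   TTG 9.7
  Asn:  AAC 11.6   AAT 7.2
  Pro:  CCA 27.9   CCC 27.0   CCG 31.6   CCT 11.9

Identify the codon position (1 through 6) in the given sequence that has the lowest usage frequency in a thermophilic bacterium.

3

Codon 1 GAC (Asp): 33.4 per 1000.
Codon 2 TGT (Cys): 14.4 per 1000.
Codon 3 AAT (Asn): 7.2 per 1000.
Codon 4 CTG (Leu): 21.5 per 1000.
Codon 5 CCT (Pro): 11.9 per 1000.
Codon 6 TGC (Cys): 31.7 per 1000.
Lowest frequency is 7.2 at codon 3.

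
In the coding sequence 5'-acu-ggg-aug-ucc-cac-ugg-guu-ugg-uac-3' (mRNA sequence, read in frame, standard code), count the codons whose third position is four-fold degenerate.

4

Codon 1 ACU (Thr): third position 4-fold.
Codon 2 GGG (Gly): third position 4-fold.
Codon 3 AUG (Met): third position 1-fold.
Codon 4 UCC (Ser): third position 4-fold.
Codon 5 CAC (His): third position 2-fold.
Codon 6 UGG (Trp): third position 1-fold.
Codon 7 GUU (Val): third position 4-fold.
Codon 8 UGG (Trp): third position 1-fold.
Codon 9 UAC (Tyr): third position 2-fold.
Four-fold degenerate third positions: 4.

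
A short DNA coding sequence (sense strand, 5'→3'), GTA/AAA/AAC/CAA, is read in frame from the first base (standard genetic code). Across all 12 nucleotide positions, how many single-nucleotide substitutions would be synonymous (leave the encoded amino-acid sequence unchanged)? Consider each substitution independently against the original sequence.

Codon 1 (GTA, Val): 3 synonymous substitutions.
Codon 2 (AAA, Lys): 1 synonymous substitution.
Codon 3 (AAC, Asn): 1 synonymous substitution.
Codon 4 (CAA, Gln): 1 synonymous substitution.
Total: 3 + 1 + 1 + 1 = 6.

6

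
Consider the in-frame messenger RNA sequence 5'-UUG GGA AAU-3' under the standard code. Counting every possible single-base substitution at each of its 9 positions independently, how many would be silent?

6

Codon 1 (UUG, Leu): 2 synonymous substitutions.
Codon 2 (GGA, Gly): 3 synonymous substitutions.
Codon 3 (AAU, Asn): 1 synonymous substitution.
Total: 2 + 3 + 1 = 6.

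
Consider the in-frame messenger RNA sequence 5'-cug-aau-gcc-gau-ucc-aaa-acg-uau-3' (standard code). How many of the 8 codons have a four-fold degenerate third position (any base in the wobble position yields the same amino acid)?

4

Codon 1 CUG (Leu): third position 4-fold.
Codon 2 AAU (Asn): third position 2-fold.
Codon 3 GCC (Ala): third position 4-fold.
Codon 4 GAU (Asp): third position 2-fold.
Codon 5 UCC (Ser): third position 4-fold.
Codon 6 AAA (Lys): third position 2-fold.
Codon 7 ACG (Thr): third position 4-fold.
Codon 8 UAU (Tyr): third position 2-fold.
Four-fold degenerate third positions: 4.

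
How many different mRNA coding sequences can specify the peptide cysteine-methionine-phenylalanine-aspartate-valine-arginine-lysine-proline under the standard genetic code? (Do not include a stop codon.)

1536

Cys: 2 codons.
Met: 1 codon.
Phe: 2 codons.
Asp: 2 codons.
Val: 4 codons.
Arg: 6 codons.
Lys: 2 codons.
Pro: 4 codons.
2 × 1 × 2 × 2 × 4 × 6 × 2 × 4 = 1536.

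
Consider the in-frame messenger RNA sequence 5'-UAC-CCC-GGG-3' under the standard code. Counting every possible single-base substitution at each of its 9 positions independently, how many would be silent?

Codon 1 (UAC, Tyr): 1 synonymous substitution.
Codon 2 (CCC, Pro): 3 synonymous substitutions.
Codon 3 (GGG, Gly): 3 synonymous substitutions.
Total: 1 + 3 + 3 = 7.

7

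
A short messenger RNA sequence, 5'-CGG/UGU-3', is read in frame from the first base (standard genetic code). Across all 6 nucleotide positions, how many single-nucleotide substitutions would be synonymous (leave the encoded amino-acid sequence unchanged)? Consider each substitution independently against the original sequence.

5

Codon 1 (CGG, Arg): 4 synonymous substitutions.
Codon 2 (UGU, Cys): 1 synonymous substitution.
Total: 4 + 1 = 5.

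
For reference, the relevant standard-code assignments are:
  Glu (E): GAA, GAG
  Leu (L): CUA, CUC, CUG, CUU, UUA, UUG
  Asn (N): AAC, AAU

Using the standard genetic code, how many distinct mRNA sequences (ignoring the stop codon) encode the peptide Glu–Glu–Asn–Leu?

48

Glu: 2 codons.
Glu: 2 codons.
Asn: 2 codons.
Leu: 6 codons.
2 × 2 × 2 × 6 = 48.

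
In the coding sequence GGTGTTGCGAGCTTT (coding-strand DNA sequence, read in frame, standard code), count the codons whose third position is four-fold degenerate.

3

Codon 1 GGT (Gly): third position 4-fold.
Codon 2 GTT (Val): third position 4-fold.
Codon 3 GCG (Ala): third position 4-fold.
Codon 4 AGC (Ser): third position 2-fold.
Codon 5 TTT (Phe): third position 2-fold.
Four-fold degenerate third positions: 3.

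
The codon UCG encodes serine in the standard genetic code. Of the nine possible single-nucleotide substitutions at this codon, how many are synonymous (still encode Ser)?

Position 1: none → 0 synonymous.
Position 2: none → 0 synonymous.
Position 3: UCU, UCC, UCA → 3 synonymous.
Total: 0 + 0 + 3 = 3.

3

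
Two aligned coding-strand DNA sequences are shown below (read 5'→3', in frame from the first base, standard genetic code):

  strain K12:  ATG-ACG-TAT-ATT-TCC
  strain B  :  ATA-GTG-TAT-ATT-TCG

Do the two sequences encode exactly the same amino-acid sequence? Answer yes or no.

no

Codon 1: ATG Met / ATA Ile — nonsynonymous.
Codon 2: ACG Thr / GTG Val — nonsynonymous.
Codon 3: TAT Tyr / TAT Tyr — identical.
Codon 4: ATT Ile / ATT Ile — identical.
Codon 5: TCC Ser / TCG Ser — synonymous.
Nonsynonymous differences: 2 → different protein.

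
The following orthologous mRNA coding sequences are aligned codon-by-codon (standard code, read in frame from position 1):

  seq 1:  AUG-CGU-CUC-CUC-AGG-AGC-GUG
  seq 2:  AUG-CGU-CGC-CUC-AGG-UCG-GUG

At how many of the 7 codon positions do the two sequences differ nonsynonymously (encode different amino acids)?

1

Codon 1: AUG Met / AUG Met — identical.
Codon 2: CGU Arg / CGU Arg — identical.
Codon 3: CUC Leu / CGC Arg — nonsynonymous.
Codon 4: CUC Leu / CUC Leu — identical.
Codon 5: AGG Arg / AGG Arg — identical.
Codon 6: AGC Ser / UCG Ser — synonymous.
Codon 7: GUG Val / GUG Val — identical.
Nonsynonymous differences: 1.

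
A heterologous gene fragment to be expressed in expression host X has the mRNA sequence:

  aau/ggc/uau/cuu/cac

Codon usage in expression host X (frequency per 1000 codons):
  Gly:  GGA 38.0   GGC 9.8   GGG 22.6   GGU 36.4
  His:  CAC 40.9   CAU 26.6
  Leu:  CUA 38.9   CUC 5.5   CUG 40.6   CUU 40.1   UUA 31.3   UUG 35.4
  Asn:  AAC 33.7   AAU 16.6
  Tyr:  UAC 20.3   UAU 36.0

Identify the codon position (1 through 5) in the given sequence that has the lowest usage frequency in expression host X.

Codon 1 AAU (Asn): 16.6 per 1000.
Codon 2 GGC (Gly): 9.8 per 1000.
Codon 3 UAU (Tyr): 36.0 per 1000.
Codon 4 CUU (Leu): 40.1 per 1000.
Codon 5 CAC (His): 40.9 per 1000.
Lowest frequency is 9.8 at codon 2.

2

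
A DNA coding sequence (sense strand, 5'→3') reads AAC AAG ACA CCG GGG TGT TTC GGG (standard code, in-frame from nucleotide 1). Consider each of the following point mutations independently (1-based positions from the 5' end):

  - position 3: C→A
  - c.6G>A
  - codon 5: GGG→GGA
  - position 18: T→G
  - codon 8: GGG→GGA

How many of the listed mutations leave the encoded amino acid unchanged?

3

Codon 1: AAC (Asn) → AAA (Lys) — missense.
Codon 2: AAG (Lys) → AAA (Lys) — synonymous.
Codon 5: GGG (Gly) → GGA (Gly) — synonymous.
Codon 6: TGT (Cys) → TGG (Trp) — missense.
Codon 8: GGG (Gly) → GGA (Gly) — synonymous.
Synonymous: 3 of 5.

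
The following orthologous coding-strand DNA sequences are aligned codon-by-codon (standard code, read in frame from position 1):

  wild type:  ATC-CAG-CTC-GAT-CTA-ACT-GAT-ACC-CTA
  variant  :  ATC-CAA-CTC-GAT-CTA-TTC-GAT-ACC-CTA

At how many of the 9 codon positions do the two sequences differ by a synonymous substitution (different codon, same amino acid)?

1

Codon 1: ATC Ile / ATC Ile — identical.
Codon 2: CAG Gln / CAA Gln — synonymous.
Codon 3: CTC Leu / CTC Leu — identical.
Codon 4: GAT Asp / GAT Asp — identical.
Codon 5: CTA Leu / CTA Leu — identical.
Codon 6: ACT Thr / TTC Phe — nonsynonymous.
Codon 7: GAT Asp / GAT Asp — identical.
Codon 8: ACC Thr / ACC Thr — identical.
Codon 9: CTA Leu / CTA Leu — identical.
Synonymous differences: 1.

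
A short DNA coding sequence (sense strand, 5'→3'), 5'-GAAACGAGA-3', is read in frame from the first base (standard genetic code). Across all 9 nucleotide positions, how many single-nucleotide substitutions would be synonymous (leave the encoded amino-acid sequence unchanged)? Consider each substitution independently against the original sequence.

Codon 1 (GAA, Glu): 1 synonymous substitution.
Codon 2 (ACG, Thr): 3 synonymous substitutions.
Codon 3 (AGA, Arg): 2 synonymous substitutions.
Total: 1 + 3 + 2 = 6.

6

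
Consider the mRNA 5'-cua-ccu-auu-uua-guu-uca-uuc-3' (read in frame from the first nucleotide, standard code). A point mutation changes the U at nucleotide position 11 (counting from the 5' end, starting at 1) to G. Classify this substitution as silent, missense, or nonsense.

nonsense

Position 11 falls in codon 4: UUA → Leu.
After the substitution the codon is UGA → Stop.
The new codon is a stop codon, so this is a nonsense mutation.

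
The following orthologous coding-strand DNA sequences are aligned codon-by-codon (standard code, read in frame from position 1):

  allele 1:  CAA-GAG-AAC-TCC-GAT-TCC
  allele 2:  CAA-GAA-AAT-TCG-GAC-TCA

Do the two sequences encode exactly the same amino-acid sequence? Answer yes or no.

yes

Codon 1: CAA Gln / CAA Gln — identical.
Codon 2: GAG Glu / GAA Glu — synonymous.
Codon 3: AAC Asn / AAT Asn — synonymous.
Codon 4: TCC Ser / TCG Ser — synonymous.
Codon 5: GAT Asp / GAC Asp — synonymous.
Codon 6: TCC Ser / TCA Ser — synonymous.
Nonsynonymous differences: 0 → same protein.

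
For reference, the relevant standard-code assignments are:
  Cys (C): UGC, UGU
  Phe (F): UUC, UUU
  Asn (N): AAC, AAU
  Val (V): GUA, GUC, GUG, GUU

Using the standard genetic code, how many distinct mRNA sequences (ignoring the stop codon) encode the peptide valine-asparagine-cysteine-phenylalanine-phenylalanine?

Val: 4 codons.
Asn: 2 codons.
Cys: 2 codons.
Phe: 2 codons.
Phe: 2 codons.
4 × 2 × 2 × 2 × 2 = 64.

64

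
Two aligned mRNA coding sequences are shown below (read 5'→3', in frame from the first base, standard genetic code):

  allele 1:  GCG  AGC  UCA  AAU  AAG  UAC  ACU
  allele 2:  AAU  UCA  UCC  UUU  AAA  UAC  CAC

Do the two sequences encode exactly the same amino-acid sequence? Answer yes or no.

no

Codon 1: GCG Ala / AAU Asn — nonsynonymous.
Codon 2: AGC Ser / UCA Ser — synonymous.
Codon 3: UCA Ser / UCC Ser — synonymous.
Codon 4: AAU Asn / UUU Phe — nonsynonymous.
Codon 5: AAG Lys / AAA Lys — synonymous.
Codon 6: UAC Tyr / UAC Tyr — identical.
Codon 7: ACU Thr / CAC His — nonsynonymous.
Nonsynonymous differences: 3 → different protein.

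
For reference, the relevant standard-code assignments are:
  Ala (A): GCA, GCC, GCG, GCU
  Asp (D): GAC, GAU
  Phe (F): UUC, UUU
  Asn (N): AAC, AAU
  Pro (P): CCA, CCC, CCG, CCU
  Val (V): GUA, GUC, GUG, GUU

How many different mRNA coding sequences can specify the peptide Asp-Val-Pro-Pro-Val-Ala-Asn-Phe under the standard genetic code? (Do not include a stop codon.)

8192

Asp: 2 codons.
Val: 4 codons.
Pro: 4 codons.
Pro: 4 codons.
Val: 4 codons.
Ala: 4 codons.
Asn: 2 codons.
Phe: 2 codons.
2 × 4 × 4 × 4 × 4 × 4 × 2 × 2 = 8192.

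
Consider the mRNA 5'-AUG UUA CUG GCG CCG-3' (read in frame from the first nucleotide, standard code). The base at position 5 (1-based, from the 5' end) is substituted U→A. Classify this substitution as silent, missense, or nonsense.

Position 5 falls in codon 2: UUA → Leu.
After the substitution the codon is UAA → Stop.
The new codon is a stop codon, so this is a nonsense mutation.

nonsense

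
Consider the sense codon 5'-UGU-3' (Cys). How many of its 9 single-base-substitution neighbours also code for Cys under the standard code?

1

Position 1: none → 0 synonymous.
Position 2: none → 0 synonymous.
Position 3: UGC → 1 synonymous.
Total: 0 + 0 + 1 = 1.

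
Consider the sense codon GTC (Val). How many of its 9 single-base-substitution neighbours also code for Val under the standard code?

Position 1: none → 0 synonymous.
Position 2: none → 0 synonymous.
Position 3: GTT, GTA, GTG → 3 synonymous.
Total: 0 + 0 + 3 = 3.

3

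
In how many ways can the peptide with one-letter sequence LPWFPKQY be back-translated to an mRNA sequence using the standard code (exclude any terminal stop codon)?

Leu: 6 codons.
Pro: 4 codons.
Trp: 1 codon.
Phe: 2 codons.
Pro: 4 codons.
Lys: 2 codons.
Gln: 2 codons.
Tyr: 2 codons.
6 × 4 × 1 × 2 × 4 × 2 × 2 × 2 = 1536.

1536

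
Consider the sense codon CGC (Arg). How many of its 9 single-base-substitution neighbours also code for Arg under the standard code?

Position 1: none → 0 synonymous.
Position 2: none → 0 synonymous.
Position 3: CGU, CGA, CGG → 3 synonymous.
Total: 0 + 0 + 3 = 3.

3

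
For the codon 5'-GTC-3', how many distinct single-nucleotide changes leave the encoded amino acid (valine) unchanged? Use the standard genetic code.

Position 1: none → 0 synonymous.
Position 2: none → 0 synonymous.
Position 3: GTT, GTA, GTG → 3 synonymous.
Total: 0 + 0 + 3 = 3.

3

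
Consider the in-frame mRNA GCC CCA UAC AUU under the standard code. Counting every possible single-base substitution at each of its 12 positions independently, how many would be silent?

9

Codon 1 (GCC, Ala): 3 synonymous substitutions.
Codon 2 (CCA, Pro): 3 synonymous substitutions.
Codon 3 (UAC, Tyr): 1 synonymous substitution.
Codon 4 (AUU, Ile): 2 synonymous substitutions.
Total: 3 + 3 + 1 + 2 = 9.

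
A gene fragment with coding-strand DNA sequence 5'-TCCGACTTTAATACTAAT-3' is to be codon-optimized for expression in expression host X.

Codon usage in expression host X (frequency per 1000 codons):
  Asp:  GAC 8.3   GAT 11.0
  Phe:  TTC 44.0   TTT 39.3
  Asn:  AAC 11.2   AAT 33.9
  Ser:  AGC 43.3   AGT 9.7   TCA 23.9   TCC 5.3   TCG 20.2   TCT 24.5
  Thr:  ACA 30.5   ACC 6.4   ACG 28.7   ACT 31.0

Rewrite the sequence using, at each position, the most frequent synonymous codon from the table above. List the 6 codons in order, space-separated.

Codon 1 (Ser): best is AGC at 43.3.
Codon 2 (Asp): best is GAT at 11.0.
Codon 3 (Phe): best is TTC at 44.0.
Codon 4 (Asn): best is AAT at 33.9.
Codon 5 (Thr): best is ACT at 31.0.
Codon 6 (Asn): best is AAT at 33.9.

AGC GAT TTC AAT ACT AAT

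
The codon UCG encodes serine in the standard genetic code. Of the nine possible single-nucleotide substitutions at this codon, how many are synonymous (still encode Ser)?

3

Position 1: none → 0 synonymous.
Position 2: none → 0 synonymous.
Position 3: UCU, UCC, UCA → 3 synonymous.
Total: 0 + 0 + 3 = 3.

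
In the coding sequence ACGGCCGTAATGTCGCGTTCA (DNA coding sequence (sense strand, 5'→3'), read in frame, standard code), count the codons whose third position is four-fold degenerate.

Codon 1 ACG (Thr): third position 4-fold.
Codon 2 GCC (Ala): third position 4-fold.
Codon 3 GTA (Val): third position 4-fold.
Codon 4 ATG (Met): third position 1-fold.
Codon 5 TCG (Ser): third position 4-fold.
Codon 6 CGT (Arg): third position 4-fold.
Codon 7 TCA (Ser): third position 4-fold.
Four-fold degenerate third positions: 6.

6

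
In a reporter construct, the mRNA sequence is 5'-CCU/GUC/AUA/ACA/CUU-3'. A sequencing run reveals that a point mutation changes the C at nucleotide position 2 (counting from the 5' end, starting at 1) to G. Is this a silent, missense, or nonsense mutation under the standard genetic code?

Position 2 falls in codon 1: CCU → Pro.
After the substitution the codon is CGU → Arg.
Pro ≠ Arg, so this is a missense mutation.

missense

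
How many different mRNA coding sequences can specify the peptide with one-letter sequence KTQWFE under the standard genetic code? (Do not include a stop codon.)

64

Lys: 2 codons.
Thr: 4 codons.
Gln: 2 codons.
Trp: 1 codon.
Phe: 2 codons.
Glu: 2 codons.
2 × 4 × 2 × 1 × 2 × 2 = 64.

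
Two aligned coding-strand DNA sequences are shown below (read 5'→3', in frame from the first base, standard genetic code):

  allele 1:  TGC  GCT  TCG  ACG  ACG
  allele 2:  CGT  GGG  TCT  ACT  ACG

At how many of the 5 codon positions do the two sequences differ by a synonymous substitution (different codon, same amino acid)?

Codon 1: TGC Cys / CGT Arg — nonsynonymous.
Codon 2: GCT Ala / GGG Gly — nonsynonymous.
Codon 3: TCG Ser / TCT Ser — synonymous.
Codon 4: ACG Thr / ACT Thr — synonymous.
Codon 5: ACG Thr / ACG Thr — identical.
Synonymous differences: 2.

2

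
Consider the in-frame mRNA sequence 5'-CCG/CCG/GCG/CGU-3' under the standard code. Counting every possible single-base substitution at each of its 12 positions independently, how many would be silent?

Codon 1 (CCG, Pro): 3 synonymous substitutions.
Codon 2 (CCG, Pro): 3 synonymous substitutions.
Codon 3 (GCG, Ala): 3 synonymous substitutions.
Codon 4 (CGU, Arg): 3 synonymous substitutions.
Total: 3 + 3 + 3 + 3 = 12.

12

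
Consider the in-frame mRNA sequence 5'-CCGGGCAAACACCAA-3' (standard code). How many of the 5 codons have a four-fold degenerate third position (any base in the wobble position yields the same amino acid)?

2

Codon 1 CCG (Pro): third position 4-fold.
Codon 2 GGC (Gly): third position 4-fold.
Codon 3 AAA (Lys): third position 2-fold.
Codon 4 CAC (His): third position 2-fold.
Codon 5 CAA (Gln): third position 2-fold.
Four-fold degenerate third positions: 2.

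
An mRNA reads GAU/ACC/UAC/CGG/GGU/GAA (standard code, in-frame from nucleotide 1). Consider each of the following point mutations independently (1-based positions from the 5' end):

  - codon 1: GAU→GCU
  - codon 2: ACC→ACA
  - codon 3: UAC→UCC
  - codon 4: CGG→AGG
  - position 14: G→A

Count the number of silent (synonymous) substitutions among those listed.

2

Codon 1: GAU (Asp) → GCU (Ala) — missense.
Codon 2: ACC (Thr) → ACA (Thr) — synonymous.
Codon 3: UAC (Tyr) → UCC (Ser) — missense.
Codon 4: CGG (Arg) → AGG (Arg) — synonymous.
Codon 5: GGU (Gly) → GAU (Asp) — missense.
Synonymous: 2 of 5.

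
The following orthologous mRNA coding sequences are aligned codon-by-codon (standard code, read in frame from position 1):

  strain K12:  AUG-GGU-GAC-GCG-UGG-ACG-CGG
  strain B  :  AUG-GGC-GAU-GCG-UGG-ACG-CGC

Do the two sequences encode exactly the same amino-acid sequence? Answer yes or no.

Codon 1: AUG Met / AUG Met — identical.
Codon 2: GGU Gly / GGC Gly — synonymous.
Codon 3: GAC Asp / GAU Asp — synonymous.
Codon 4: GCG Ala / GCG Ala — identical.
Codon 5: UGG Trp / UGG Trp — identical.
Codon 6: ACG Thr / ACG Thr — identical.
Codon 7: CGG Arg / CGC Arg — synonymous.
Nonsynonymous differences: 0 → same protein.

yes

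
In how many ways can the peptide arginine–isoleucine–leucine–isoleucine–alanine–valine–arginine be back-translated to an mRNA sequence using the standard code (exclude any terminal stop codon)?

31104

Arg: 6 codons.
Ile: 3 codons.
Leu: 6 codons.
Ile: 3 codons.
Ala: 4 codons.
Val: 4 codons.
Arg: 6 codons.
6 × 3 × 6 × 3 × 4 × 4 × 6 = 31104.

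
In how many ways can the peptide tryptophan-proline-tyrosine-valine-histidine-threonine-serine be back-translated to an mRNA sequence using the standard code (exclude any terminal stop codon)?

Trp: 1 codon.
Pro: 4 codons.
Tyr: 2 codons.
Val: 4 codons.
His: 2 codons.
Thr: 4 codons.
Ser: 6 codons.
1 × 4 × 2 × 4 × 2 × 4 × 6 = 1536.

1536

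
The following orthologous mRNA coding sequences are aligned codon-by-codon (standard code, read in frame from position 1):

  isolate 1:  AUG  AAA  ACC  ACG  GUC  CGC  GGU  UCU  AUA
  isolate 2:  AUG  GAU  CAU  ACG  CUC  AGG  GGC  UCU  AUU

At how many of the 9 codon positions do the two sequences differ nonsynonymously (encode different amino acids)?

3

Codon 1: AUG Met / AUG Met — identical.
Codon 2: AAA Lys / GAU Asp — nonsynonymous.
Codon 3: ACC Thr / CAU His — nonsynonymous.
Codon 4: ACG Thr / ACG Thr — identical.
Codon 5: GUC Val / CUC Leu — nonsynonymous.
Codon 6: CGC Arg / AGG Arg — synonymous.
Codon 7: GGU Gly / GGC Gly — synonymous.
Codon 8: UCU Ser / UCU Ser — identical.
Codon 9: AUA Ile / AUU Ile — synonymous.
Nonsynonymous differences: 3.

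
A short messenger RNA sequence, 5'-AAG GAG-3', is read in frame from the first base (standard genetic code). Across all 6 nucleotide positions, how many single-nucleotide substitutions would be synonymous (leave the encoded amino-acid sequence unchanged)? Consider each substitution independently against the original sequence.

2

Codon 1 (AAG, Lys): 1 synonymous substitution.
Codon 2 (GAG, Glu): 1 synonymous substitution.
Total: 1 + 1 = 2.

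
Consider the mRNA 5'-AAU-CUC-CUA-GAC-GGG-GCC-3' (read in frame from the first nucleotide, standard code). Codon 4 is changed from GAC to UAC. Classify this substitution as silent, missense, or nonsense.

missense

Position 10 falls in codon 4: GAC → Asp.
After the substitution the codon is UAC → Tyr.
Asp ≠ Tyr, so this is a missense mutation.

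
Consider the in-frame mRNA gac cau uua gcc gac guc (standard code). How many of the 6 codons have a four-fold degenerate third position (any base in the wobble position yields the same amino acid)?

2

Codon 1 GAC (Asp): third position 2-fold.
Codon 2 CAU (His): third position 2-fold.
Codon 3 UUA (Leu): third position 2-fold.
Codon 4 GCC (Ala): third position 4-fold.
Codon 5 GAC (Asp): third position 2-fold.
Codon 6 GUC (Val): third position 4-fold.
Four-fold degenerate third positions: 2.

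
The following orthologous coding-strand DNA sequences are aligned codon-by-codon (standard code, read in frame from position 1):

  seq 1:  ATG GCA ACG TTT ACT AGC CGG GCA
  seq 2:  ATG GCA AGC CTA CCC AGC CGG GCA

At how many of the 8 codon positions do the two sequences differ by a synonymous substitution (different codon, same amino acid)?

0

Codon 1: ATG Met / ATG Met — identical.
Codon 2: GCA Ala / GCA Ala — identical.
Codon 3: ACG Thr / AGC Ser — nonsynonymous.
Codon 4: TTT Phe / CTA Leu — nonsynonymous.
Codon 5: ACT Thr / CCC Pro — nonsynonymous.
Codon 6: AGC Ser / AGC Ser — identical.
Codon 7: CGG Arg / CGG Arg — identical.
Codon 8: GCA Ala / GCA Ala — identical.
Synonymous differences: 0.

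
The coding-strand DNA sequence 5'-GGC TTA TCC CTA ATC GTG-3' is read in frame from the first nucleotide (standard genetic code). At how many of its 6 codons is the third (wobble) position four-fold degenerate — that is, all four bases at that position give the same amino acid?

Codon 1 GGC (Gly): third position 4-fold.
Codon 2 TTA (Leu): third position 2-fold.
Codon 3 TCC (Ser): third position 4-fold.
Codon 4 CTA (Leu): third position 4-fold.
Codon 5 ATC (Ile): third position 3-fold.
Codon 6 GTG (Val): third position 4-fold.
Four-fold degenerate third positions: 4.

4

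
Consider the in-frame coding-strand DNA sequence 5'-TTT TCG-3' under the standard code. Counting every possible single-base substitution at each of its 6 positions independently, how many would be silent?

Codon 1 (TTT, Phe): 1 synonymous substitution.
Codon 2 (TCG, Ser): 3 synonymous substitutions.
Total: 1 + 3 = 4.

4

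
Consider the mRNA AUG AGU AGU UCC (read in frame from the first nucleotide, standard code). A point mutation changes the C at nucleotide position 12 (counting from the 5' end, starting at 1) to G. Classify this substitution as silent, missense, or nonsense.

Position 12 falls in codon 4: UCC → Ser.
After the substitution the codon is UCG → Ser.
Both encode Ser, so the change is synonymous.

silent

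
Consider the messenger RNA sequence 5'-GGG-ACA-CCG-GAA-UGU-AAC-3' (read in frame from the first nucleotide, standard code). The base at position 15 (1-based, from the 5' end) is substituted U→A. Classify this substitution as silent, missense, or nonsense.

Position 15 falls in codon 5: UGU → Cys.
After the substitution the codon is UGA → Stop.
The new codon is a stop codon, so this is a nonsense mutation.

nonsense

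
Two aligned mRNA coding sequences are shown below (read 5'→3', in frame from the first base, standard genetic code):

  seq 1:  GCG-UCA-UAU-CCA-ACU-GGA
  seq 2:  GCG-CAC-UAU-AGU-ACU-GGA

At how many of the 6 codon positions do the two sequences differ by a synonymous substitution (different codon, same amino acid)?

Codon 1: GCG Ala / GCG Ala — identical.
Codon 2: UCA Ser / CAC His — nonsynonymous.
Codon 3: UAU Tyr / UAU Tyr — identical.
Codon 4: CCA Pro / AGU Ser — nonsynonymous.
Codon 5: ACU Thr / ACU Thr — identical.
Codon 6: GGA Gly / GGA Gly — identical.
Synonymous differences: 0.

0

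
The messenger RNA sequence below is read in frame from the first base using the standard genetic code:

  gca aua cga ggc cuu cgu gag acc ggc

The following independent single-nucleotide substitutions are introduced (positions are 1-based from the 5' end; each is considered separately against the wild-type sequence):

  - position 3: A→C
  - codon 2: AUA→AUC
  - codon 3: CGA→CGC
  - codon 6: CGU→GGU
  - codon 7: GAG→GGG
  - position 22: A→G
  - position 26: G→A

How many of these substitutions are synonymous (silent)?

Codon 1: GCA (Ala) → GCC (Ala) — synonymous.
Codon 2: AUA (Ile) → AUC (Ile) — synonymous.
Codon 3: CGA (Arg) → CGC (Arg) — synonymous.
Codon 6: CGU (Arg) → GGU (Gly) — missense.
Codon 7: GAG (Glu) → GGG (Gly) — missense.
Codon 8: ACC (Thr) → GCC (Ala) — missense.
Codon 9: GGC (Gly) → GAC (Asp) — missense.
Synonymous: 3 of 7.

3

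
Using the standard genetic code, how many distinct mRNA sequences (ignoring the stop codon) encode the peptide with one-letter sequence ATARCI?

Ala: 4 codons.
Thr: 4 codons.
Ala: 4 codons.
Arg: 6 codons.
Cys: 2 codons.
Ile: 3 codons.
4 × 4 × 4 × 6 × 2 × 3 = 2304.

2304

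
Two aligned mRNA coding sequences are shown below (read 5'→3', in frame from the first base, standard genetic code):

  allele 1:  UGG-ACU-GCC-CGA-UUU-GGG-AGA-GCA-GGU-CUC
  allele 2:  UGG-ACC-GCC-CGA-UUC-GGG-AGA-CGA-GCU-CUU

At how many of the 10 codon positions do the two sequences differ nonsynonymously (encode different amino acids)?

Codon 1: UGG Trp / UGG Trp — identical.
Codon 2: ACU Thr / ACC Thr — synonymous.
Codon 3: GCC Ala / GCC Ala — identical.
Codon 4: CGA Arg / CGA Arg — identical.
Codon 5: UUU Phe / UUC Phe — synonymous.
Codon 6: GGG Gly / GGG Gly — identical.
Codon 7: AGA Arg / AGA Arg — identical.
Codon 8: GCA Ala / CGA Arg — nonsynonymous.
Codon 9: GGU Gly / GCU Ala — nonsynonymous.
Codon 10: CUC Leu / CUU Leu — synonymous.
Nonsynonymous differences: 2.

2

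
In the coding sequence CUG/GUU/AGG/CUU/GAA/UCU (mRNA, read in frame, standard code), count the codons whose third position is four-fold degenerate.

4

Codon 1 CUG (Leu): third position 4-fold.
Codon 2 GUU (Val): third position 4-fold.
Codon 3 AGG (Arg): third position 2-fold.
Codon 4 CUU (Leu): third position 4-fold.
Codon 5 GAA (Glu): third position 2-fold.
Codon 6 UCU (Ser): third position 4-fold.
Four-fold degenerate third positions: 4.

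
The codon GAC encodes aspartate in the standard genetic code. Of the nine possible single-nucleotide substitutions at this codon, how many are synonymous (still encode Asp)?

Position 1: none → 0 synonymous.
Position 2: none → 0 synonymous.
Position 3: GAU → 1 synonymous.
Total: 0 + 0 + 1 = 1.

1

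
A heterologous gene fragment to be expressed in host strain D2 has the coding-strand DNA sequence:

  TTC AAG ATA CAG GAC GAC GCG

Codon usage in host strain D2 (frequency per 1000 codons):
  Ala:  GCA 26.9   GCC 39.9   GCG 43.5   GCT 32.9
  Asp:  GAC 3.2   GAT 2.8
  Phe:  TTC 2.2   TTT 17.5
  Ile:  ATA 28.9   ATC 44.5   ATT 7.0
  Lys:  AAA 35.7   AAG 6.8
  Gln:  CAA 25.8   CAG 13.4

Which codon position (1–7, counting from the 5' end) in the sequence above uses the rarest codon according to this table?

Codon 1 TTC (Phe): 2.2 per 1000.
Codon 2 AAG (Lys): 6.8 per 1000.
Codon 3 ATA (Ile): 28.9 per 1000.
Codon 4 CAG (Gln): 13.4 per 1000.
Codon 5 GAC (Asp): 3.2 per 1000.
Codon 6 GAC (Asp): 3.2 per 1000.
Codon 7 GCG (Ala): 43.5 per 1000.
Lowest frequency is 2.2 at codon 1.

1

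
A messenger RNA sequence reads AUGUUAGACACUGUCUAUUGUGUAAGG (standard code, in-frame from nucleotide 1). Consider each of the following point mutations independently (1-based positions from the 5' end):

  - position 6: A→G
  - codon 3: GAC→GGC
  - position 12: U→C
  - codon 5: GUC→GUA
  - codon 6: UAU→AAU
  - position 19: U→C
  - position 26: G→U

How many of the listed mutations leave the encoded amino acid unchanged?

3

Codon 2: UUA (Leu) → UUG (Leu) — synonymous.
Codon 3: GAC (Asp) → GGC (Gly) — missense.
Codon 4: ACU (Thr) → ACC (Thr) — synonymous.
Codon 5: GUC (Val) → GUA (Val) — synonymous.
Codon 6: UAU (Tyr) → AAU (Asn) — missense.
Codon 7: UGU (Cys) → CGU (Arg) — missense.
Codon 9: AGG (Arg) → AUG (Met) — missense.
Synonymous: 3 of 7.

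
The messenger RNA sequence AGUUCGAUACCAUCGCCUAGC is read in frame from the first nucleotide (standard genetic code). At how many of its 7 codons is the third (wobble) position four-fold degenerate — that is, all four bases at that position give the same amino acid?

4

Codon 1 AGU (Ser): third position 2-fold.
Codon 2 UCG (Ser): third position 4-fold.
Codon 3 AUA (Ile): third position 3-fold.
Codon 4 CCA (Pro): third position 4-fold.
Codon 5 UCG (Ser): third position 4-fold.
Codon 6 CCU (Pro): third position 4-fold.
Codon 7 AGC (Ser): third position 2-fold.
Four-fold degenerate third positions: 4.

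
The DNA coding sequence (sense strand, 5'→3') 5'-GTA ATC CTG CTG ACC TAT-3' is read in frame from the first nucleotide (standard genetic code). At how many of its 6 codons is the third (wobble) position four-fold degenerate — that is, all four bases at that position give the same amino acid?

4

Codon 1 GTA (Val): third position 4-fold.
Codon 2 ATC (Ile): third position 3-fold.
Codon 3 CTG (Leu): third position 4-fold.
Codon 4 CTG (Leu): third position 4-fold.
Codon 5 ACC (Thr): third position 4-fold.
Codon 6 TAT (Tyr): third position 2-fold.
Four-fold degenerate third positions: 4.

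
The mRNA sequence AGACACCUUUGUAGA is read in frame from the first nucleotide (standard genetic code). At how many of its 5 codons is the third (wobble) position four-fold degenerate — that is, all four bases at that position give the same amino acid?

Codon 1 AGA (Arg): third position 2-fold.
Codon 2 CAC (His): third position 2-fold.
Codon 3 CUU (Leu): third position 4-fold.
Codon 4 UGU (Cys): third position 2-fold.
Codon 5 AGA (Arg): third position 2-fold.
Four-fold degenerate third positions: 1.

1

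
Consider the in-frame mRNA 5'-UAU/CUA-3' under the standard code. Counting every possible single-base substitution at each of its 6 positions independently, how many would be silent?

5

Codon 1 (UAU, Tyr): 1 synonymous substitution.
Codon 2 (CUA, Leu): 4 synonymous substitutions.
Total: 1 + 4 = 5.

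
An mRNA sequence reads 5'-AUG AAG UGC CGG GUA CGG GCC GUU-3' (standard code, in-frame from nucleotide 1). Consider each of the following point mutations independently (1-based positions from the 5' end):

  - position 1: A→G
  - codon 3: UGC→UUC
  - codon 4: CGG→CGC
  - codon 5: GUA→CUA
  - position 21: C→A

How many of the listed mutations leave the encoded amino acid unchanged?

Codon 1: AUG (Met) → GUG (Val) — missense.
Codon 3: UGC (Cys) → UUC (Phe) — missense.
Codon 4: CGG (Arg) → CGC (Arg) — synonymous.
Codon 5: GUA (Val) → CUA (Leu) — missense.
Codon 7: GCC (Ala) → GCA (Ala) — synonymous.
Synonymous: 2 of 5.

2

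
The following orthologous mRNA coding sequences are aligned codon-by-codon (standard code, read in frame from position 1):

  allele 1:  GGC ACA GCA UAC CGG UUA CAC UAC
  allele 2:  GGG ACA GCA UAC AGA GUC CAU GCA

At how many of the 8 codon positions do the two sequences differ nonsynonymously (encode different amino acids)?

Codon 1: GGC Gly / GGG Gly — synonymous.
Codon 2: ACA Thr / ACA Thr — identical.
Codon 3: GCA Ala / GCA Ala — identical.
Codon 4: UAC Tyr / UAC Tyr — identical.
Codon 5: CGG Arg / AGA Arg — synonymous.
Codon 6: UUA Leu / GUC Val — nonsynonymous.
Codon 7: CAC His / CAU His — synonymous.
Codon 8: UAC Tyr / GCA Ala — nonsynonymous.
Nonsynonymous differences: 2.

2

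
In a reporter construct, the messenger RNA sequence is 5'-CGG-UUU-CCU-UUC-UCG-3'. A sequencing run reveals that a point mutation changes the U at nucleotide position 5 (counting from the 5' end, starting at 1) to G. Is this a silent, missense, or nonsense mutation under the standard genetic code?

Position 5 falls in codon 2: UUU → Phe.
After the substitution the codon is UGU → Cys.
Phe ≠ Cys, so this is a missense mutation.

missense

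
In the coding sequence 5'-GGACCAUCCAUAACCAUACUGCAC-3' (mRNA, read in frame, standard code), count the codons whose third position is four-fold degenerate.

Codon 1 GGA (Gly): third position 4-fold.
Codon 2 CCA (Pro): third position 4-fold.
Codon 3 UCC (Ser): third position 4-fold.
Codon 4 AUA (Ile): third position 3-fold.
Codon 5 ACC (Thr): third position 4-fold.
Codon 6 AUA (Ile): third position 3-fold.
Codon 7 CUG (Leu): third position 4-fold.
Codon 8 CAC (His): third position 2-fold.
Four-fold degenerate third positions: 5.

5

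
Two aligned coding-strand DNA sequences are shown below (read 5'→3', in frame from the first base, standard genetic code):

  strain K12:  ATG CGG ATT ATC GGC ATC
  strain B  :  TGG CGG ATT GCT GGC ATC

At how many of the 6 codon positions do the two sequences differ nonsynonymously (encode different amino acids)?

2

Codon 1: ATG Met / TGG Trp — nonsynonymous.
Codon 2: CGG Arg / CGG Arg — identical.
Codon 3: ATT Ile / ATT Ile — identical.
Codon 4: ATC Ile / GCT Ala — nonsynonymous.
Codon 5: GGC Gly / GGC Gly — identical.
Codon 6: ATC Ile / ATC Ile — identical.
Nonsynonymous differences: 2.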